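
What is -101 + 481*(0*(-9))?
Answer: -101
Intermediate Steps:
-101 + 481*(0*(-9)) = -101 + 481*0 = -101 + 0 = -101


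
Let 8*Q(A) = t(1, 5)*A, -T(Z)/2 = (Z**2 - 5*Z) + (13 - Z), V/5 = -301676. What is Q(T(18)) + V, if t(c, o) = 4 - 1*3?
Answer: -6033749/4 ≈ -1.5084e+6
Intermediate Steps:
V = -1508380 (V = 5*(-301676) = -1508380)
t(c, o) = 1 (t(c, o) = 4 - 3 = 1)
T(Z) = -26 - 2*Z**2 + 12*Z (T(Z) = -2*((Z**2 - 5*Z) + (13 - Z)) = -2*(13 + Z**2 - 6*Z) = -26 - 2*Z**2 + 12*Z)
Q(A) = A/8 (Q(A) = (1*A)/8 = A/8)
Q(T(18)) + V = (-26 - 2*18**2 + 12*18)/8 - 1508380 = (-26 - 2*324 + 216)/8 - 1508380 = (-26 - 648 + 216)/8 - 1508380 = (1/8)*(-458) - 1508380 = -229/4 - 1508380 = -6033749/4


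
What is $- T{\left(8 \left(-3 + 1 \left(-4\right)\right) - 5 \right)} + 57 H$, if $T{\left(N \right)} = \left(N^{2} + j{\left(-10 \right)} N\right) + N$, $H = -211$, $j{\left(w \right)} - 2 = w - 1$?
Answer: $-16236$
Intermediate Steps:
$j{\left(w \right)} = 1 + w$ ($j{\left(w \right)} = 2 + \left(w - 1\right) = 2 + \left(-1 + w\right) = 1 + w$)
$T{\left(N \right)} = N^{2} - 8 N$ ($T{\left(N \right)} = \left(N^{2} + \left(1 - 10\right) N\right) + N = \left(N^{2} - 9 N\right) + N = N^{2} - 8 N$)
$- T{\left(8 \left(-3 + 1 \left(-4\right)\right) - 5 \right)} + 57 H = - \left(8 \left(-3 + 1 \left(-4\right)\right) - 5\right) \left(-8 + \left(8 \left(-3 + 1 \left(-4\right)\right) - 5\right)\right) + 57 \left(-211\right) = - \left(8 \left(-3 - 4\right) - 5\right) \left(-8 + \left(8 \left(-3 - 4\right) - 5\right)\right) - 12027 = - \left(8 \left(-7\right) - 5\right) \left(-8 + \left(8 \left(-7\right) - 5\right)\right) - 12027 = - \left(-56 - 5\right) \left(-8 - 61\right) - 12027 = - \left(-61\right) \left(-8 - 61\right) - 12027 = - \left(-61\right) \left(-69\right) - 12027 = \left(-1\right) 4209 - 12027 = -4209 - 12027 = -16236$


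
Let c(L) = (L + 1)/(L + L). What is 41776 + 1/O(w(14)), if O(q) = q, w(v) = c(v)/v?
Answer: 627032/15 ≈ 41802.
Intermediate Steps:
c(L) = (1 + L)/(2*L) (c(L) = (1 + L)/((2*L)) = (1 + L)*(1/(2*L)) = (1 + L)/(2*L))
w(v) = (1 + v)/(2*v²) (w(v) = ((1 + v)/(2*v))/v = (1 + v)/(2*v²))
41776 + 1/O(w(14)) = 41776 + 1/((½)*(1 + 14)/14²) = 41776 + 1/((½)*(1/196)*15) = 41776 + 1/(15/392) = 41776 + 392/15 = 627032/15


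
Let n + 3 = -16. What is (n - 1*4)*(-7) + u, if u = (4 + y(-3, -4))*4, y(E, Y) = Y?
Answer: 161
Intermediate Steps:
n = -19 (n = -3 - 16 = -19)
u = 0 (u = (4 - 4)*4 = 0*4 = 0)
(n - 1*4)*(-7) + u = (-19 - 1*4)*(-7) + 0 = (-19 - 4)*(-7) + 0 = -23*(-7) + 0 = 161 + 0 = 161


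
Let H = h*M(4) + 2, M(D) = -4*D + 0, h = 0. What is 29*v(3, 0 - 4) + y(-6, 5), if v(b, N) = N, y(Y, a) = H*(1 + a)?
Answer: -104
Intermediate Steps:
M(D) = -4*D
H = 2 (H = 0*(-4*4) + 2 = 0*(-16) + 2 = 0 + 2 = 2)
y(Y, a) = 2 + 2*a (y(Y, a) = 2*(1 + a) = 2 + 2*a)
29*v(3, 0 - 4) + y(-6, 5) = 29*(0 - 4) + (2 + 2*5) = 29*(-4) + (2 + 10) = -116 + 12 = -104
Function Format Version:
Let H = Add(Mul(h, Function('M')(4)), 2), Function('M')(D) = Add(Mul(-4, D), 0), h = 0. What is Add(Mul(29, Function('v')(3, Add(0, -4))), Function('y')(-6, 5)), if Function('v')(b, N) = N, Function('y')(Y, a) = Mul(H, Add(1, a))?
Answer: -104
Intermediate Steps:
Function('M')(D) = Mul(-4, D)
H = 2 (H = Add(Mul(0, Mul(-4, 4)), 2) = Add(Mul(0, -16), 2) = Add(0, 2) = 2)
Function('y')(Y, a) = Add(2, Mul(2, a)) (Function('y')(Y, a) = Mul(2, Add(1, a)) = Add(2, Mul(2, a)))
Add(Mul(29, Function('v')(3, Add(0, -4))), Function('y')(-6, 5)) = Add(Mul(29, Add(0, -4)), Add(2, Mul(2, 5))) = Add(Mul(29, -4), Add(2, 10)) = Add(-116, 12) = -104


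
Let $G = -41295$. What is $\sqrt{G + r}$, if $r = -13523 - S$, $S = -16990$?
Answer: $14 i \sqrt{193} \approx 194.49 i$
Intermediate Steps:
$r = 3467$ ($r = -13523 - -16990 = -13523 + 16990 = 3467$)
$\sqrt{G + r} = \sqrt{-41295 + 3467} = \sqrt{-37828} = 14 i \sqrt{193}$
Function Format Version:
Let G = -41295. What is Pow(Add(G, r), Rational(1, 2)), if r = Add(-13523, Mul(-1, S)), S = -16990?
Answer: Mul(14, I, Pow(193, Rational(1, 2))) ≈ Mul(194.49, I)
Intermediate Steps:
r = 3467 (r = Add(-13523, Mul(-1, -16990)) = Add(-13523, 16990) = 3467)
Pow(Add(G, r), Rational(1, 2)) = Pow(Add(-41295, 3467), Rational(1, 2)) = Pow(-37828, Rational(1, 2)) = Mul(14, I, Pow(193, Rational(1, 2)))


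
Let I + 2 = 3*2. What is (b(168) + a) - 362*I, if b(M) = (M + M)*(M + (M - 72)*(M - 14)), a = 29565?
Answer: 5051989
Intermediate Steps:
I = 4 (I = -2 + 3*2 = -2 + 6 = 4)
b(M) = 2*M*(M + (-72 + M)*(-14 + M)) (b(M) = (2*M)*(M + (-72 + M)*(-14 + M)) = 2*M*(M + (-72 + M)*(-14 + M)))
(b(168) + a) - 362*I = (2*168*(1008 + 168² - 85*168) + 29565) - 362*4 = (2*168*(1008 + 28224 - 14280) + 29565) - 1448 = (2*168*14952 + 29565) - 1448 = (5023872 + 29565) - 1448 = 5053437 - 1448 = 5051989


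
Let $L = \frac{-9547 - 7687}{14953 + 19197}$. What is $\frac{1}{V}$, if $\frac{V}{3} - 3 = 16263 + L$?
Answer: $\frac{17075}{833199999} \approx 2.0493 \cdot 10^{-5}$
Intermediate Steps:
$L = - \frac{8617}{17075}$ ($L = - \frac{17234}{34150} = \left(-17234\right) \frac{1}{34150} = - \frac{8617}{17075} \approx -0.50466$)
$V = \frac{833199999}{17075}$ ($V = 9 + 3 \left(16263 - \frac{8617}{17075}\right) = 9 + 3 \cdot \frac{277682108}{17075} = 9 + \frac{833046324}{17075} = \frac{833199999}{17075} \approx 48797.0$)
$\frac{1}{V} = \frac{1}{\frac{833199999}{17075}} = \frac{17075}{833199999}$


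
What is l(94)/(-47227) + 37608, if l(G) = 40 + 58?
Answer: 1776112918/47227 ≈ 37608.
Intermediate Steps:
l(G) = 98
l(94)/(-47227) + 37608 = 98/(-47227) + 37608 = 98*(-1/47227) + 37608 = -98/47227 + 37608 = 1776112918/47227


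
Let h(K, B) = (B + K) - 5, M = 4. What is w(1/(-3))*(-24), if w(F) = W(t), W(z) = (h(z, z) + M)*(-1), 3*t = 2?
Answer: 8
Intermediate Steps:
t = ⅔ (t = (⅓)*2 = ⅔ ≈ 0.66667)
h(K, B) = -5 + B + K
W(z) = 1 - 2*z (W(z) = ((-5 + z + z) + 4)*(-1) = ((-5 + 2*z) + 4)*(-1) = (-1 + 2*z)*(-1) = 1 - 2*z)
w(F) = -⅓ (w(F) = 1 - 2*⅔ = 1 - 4/3 = -⅓)
w(1/(-3))*(-24) = -⅓*(-24) = 8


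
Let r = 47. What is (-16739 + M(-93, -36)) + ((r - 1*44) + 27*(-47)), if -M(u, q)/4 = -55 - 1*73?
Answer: -17493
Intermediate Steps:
M(u, q) = 512 (M(u, q) = -4*(-55 - 1*73) = -4*(-55 - 73) = -4*(-128) = 512)
(-16739 + M(-93, -36)) + ((r - 1*44) + 27*(-47)) = (-16739 + 512) + ((47 - 1*44) + 27*(-47)) = -16227 + ((47 - 44) - 1269) = -16227 + (3 - 1269) = -16227 - 1266 = -17493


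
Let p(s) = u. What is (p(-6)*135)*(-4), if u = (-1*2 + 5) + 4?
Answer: -3780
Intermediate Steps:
u = 7 (u = (-2 + 5) + 4 = 3 + 4 = 7)
p(s) = 7
(p(-6)*135)*(-4) = (7*135)*(-4) = 945*(-4) = -3780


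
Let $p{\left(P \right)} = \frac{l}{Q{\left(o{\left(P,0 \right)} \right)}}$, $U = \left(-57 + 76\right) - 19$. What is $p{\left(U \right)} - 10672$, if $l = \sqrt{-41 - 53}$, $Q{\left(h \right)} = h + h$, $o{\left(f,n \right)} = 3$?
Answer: $-10672 + \frac{i \sqrt{94}}{6} \approx -10672.0 + 1.6159 i$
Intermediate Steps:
$Q{\left(h \right)} = 2 h$
$l = i \sqrt{94}$ ($l = \sqrt{-94} = i \sqrt{94} \approx 9.6954 i$)
$U = 0$ ($U = 19 - 19 = 0$)
$p{\left(P \right)} = \frac{i \sqrt{94}}{6}$ ($p{\left(P \right)} = \frac{i \sqrt{94}}{2 \cdot 3} = \frac{i \sqrt{94}}{6}$)
$p{\left(U \right)} - 10672 = \frac{i \sqrt{94}}{6} - 10672 = -10672 + \frac{i \sqrt{94}}{6}$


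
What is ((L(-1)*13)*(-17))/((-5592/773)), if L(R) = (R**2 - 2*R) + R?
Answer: 170833/2796 ≈ 61.099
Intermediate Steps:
L(R) = R**2 - R
((L(-1)*13)*(-17))/((-5592/773)) = ((-(-1 - 1)*13)*(-17))/((-5592/773)) = ((-1*(-2)*13)*(-17))/((-5592*1/773)) = ((2*13)*(-17))/(-5592/773) = (26*(-17))*(-773/5592) = -442*(-773/5592) = 170833/2796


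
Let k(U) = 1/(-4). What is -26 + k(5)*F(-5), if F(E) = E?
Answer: -99/4 ≈ -24.750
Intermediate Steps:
k(U) = -1/4
-26 + k(5)*F(-5) = -26 - 1/4*(-5) = -26 + 5/4 = -99/4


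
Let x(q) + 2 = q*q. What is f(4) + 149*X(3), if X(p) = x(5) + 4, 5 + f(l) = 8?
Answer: 4026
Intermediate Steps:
x(q) = -2 + q² (x(q) = -2 + q*q = -2 + q²)
f(l) = 3 (f(l) = -5 + 8 = 3)
X(p) = 27 (X(p) = (-2 + 5²) + 4 = (-2 + 25) + 4 = 23 + 4 = 27)
f(4) + 149*X(3) = 3 + 149*27 = 3 + 4023 = 4026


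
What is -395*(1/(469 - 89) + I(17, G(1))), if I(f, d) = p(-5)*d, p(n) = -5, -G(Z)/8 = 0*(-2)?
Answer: -79/76 ≈ -1.0395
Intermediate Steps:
G(Z) = 0 (G(Z) = -0*(-2) = -8*0 = 0)
I(f, d) = -5*d
-395*(1/(469 - 89) + I(17, G(1))) = -395*(1/(469 - 89) - 5*0) = -395*(1/380 + 0) = -395*1/380 = -79/76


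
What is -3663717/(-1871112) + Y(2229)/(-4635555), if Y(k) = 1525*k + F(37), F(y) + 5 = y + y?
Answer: 1180322429223/963738065240 ≈ 1.2247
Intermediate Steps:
F(y) = -5 + 2*y (F(y) = -5 + (y + y) = -5 + 2*y)
Y(k) = 69 + 1525*k (Y(k) = 1525*k + (-5 + 2*37) = 1525*k + (-5 + 74) = 1525*k + 69 = 69 + 1525*k)
-3663717/(-1871112) + Y(2229)/(-4635555) = -3663717/(-1871112) + (69 + 1525*2229)/(-4635555) = -3663717*(-1/1871112) + (69 + 3399225)*(-1/4635555) = 1221239/623704 + 3399294*(-1/4635555) = 1221239/623704 - 1133098/1545185 = 1180322429223/963738065240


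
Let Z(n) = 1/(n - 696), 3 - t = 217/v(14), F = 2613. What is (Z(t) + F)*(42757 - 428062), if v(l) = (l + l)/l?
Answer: -1613902779285/1603 ≈ -1.0068e+9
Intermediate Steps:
v(l) = 2 (v(l) = (2*l)/l = 2)
t = -211/2 (t = 3 - 217/2 = -211/2 ≈ -105.50)
Z(n) = 1/(-696 + n)
(Z(t) + F)*(42757 - 428062) = (1/(-696 - 211/2) + 2613)*(42757 - 428062) = (1/(-1603/2) + 2613)*(-385305) = (-2/1603 + 2613)*(-385305) = (4188637/1603)*(-385305) = -1613902779285/1603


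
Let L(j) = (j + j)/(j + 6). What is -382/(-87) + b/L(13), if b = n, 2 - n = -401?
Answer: 52007/174 ≈ 298.89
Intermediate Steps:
n = 403 (n = 2 - 1*(-401) = 2 + 401 = 403)
L(j) = 2*j/(6 + j) (L(j) = (2*j)/(6 + j) = 2*j/(6 + j))
b = 403
-382/(-87) + b/L(13) = -382/(-87) + 403/((2*13/(6 + 13))) = -382*(-1/87) + 403/((2*13/19)) = 382/87 + 403/((2*13*(1/19))) = 382/87 + 403/(26/19) = 382/87 + 403*(19/26) = 382/87 + 589/2 = 52007/174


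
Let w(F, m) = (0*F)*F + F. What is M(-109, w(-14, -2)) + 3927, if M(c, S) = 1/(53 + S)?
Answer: 153154/39 ≈ 3927.0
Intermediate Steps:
w(F, m) = F (w(F, m) = 0*F + F = 0 + F = F)
M(-109, w(-14, -2)) + 3927 = 1/(53 - 14) + 3927 = 1/39 + 3927 = 153154/39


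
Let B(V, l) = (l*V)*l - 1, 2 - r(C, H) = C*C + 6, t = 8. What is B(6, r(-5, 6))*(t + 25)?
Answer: 166485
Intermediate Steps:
r(C, H) = -4 - C² (r(C, H) = 2 - (C*C + 6) = 2 - (C² + 6) = 2 - (6 + C²) = 2 + (-6 - C²) = -4 - C²)
B(V, l) = -1 + V*l² (B(V, l) = (V*l)*l - 1 = V*l² - 1 = -1 + V*l²)
B(6, r(-5, 6))*(t + 25) = (-1 + 6*(-4 - 1*(-5)²)²)*(8 + 25) = (-1 + 6*(-4 - 1*25)²)*33 = (-1 + 6*(-4 - 25)²)*33 = (-1 + 6*(-29)²)*33 = (-1 + 6*841)*33 = (-1 + 5046)*33 = 5045*33 = 166485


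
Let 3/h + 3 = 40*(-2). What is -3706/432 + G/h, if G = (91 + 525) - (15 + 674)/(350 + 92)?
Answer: -62453809/3672 ≈ -17008.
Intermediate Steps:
h = -3/83 (h = 3/(-3 + 40*(-2)) = 3/(-3 - 80) = 3/(-83) = 3*(-1/83) = -3/83 ≈ -0.036145)
G = 20891/34 (G = 616 - 689/442 = 616 - 1*53/34 = 616 - 53/34 = 20891/34 ≈ 614.44)
-3706/432 + G/h = -3706/432 + 20891/(34*(-3/83)) = -3706*1/432 + (20891/34)*(-83/3) = -1853/216 - 1733953/102 = -62453809/3672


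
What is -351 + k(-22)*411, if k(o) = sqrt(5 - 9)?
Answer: -351 + 822*I ≈ -351.0 + 822.0*I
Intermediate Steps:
k(o) = 2*I (k(o) = sqrt(-4) = 2*I)
-351 + k(-22)*411 = -351 + (2*I)*411 = -351 + 822*I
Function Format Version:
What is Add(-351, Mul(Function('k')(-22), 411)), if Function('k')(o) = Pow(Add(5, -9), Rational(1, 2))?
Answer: Add(-351, Mul(822, I)) ≈ Add(-351.00, Mul(822.00, I))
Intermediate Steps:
Function('k')(o) = Mul(2, I) (Function('k')(o) = Pow(-4, Rational(1, 2)) = Mul(2, I))
Add(-351, Mul(Function('k')(-22), 411)) = Add(-351, Mul(Mul(2, I), 411)) = Add(-351, Mul(822, I))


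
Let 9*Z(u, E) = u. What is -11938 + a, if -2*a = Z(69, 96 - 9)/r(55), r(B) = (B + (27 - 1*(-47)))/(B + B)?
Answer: -4621271/387 ≈ -11941.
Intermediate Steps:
Z(u, E) = u/9
r(B) = (74 + B)/(2*B) (r(B) = (B + (27 + 47))/((2*B)) = (B + 74)*(1/(2*B)) = (74 + B)*(1/(2*B)) = (74 + B)/(2*B))
a = -1265/387 (a = -(1/9)*69/(2*((1/2)*(74 + 55)/55)) = -23/(6*((1/2)*(1/55)*129)) = -23/(6*129/110) = -23*110/(6*129) = -1/2*2530/387 = -1265/387 ≈ -3.2687)
-11938 + a = -11938 - 1265/387 = -4621271/387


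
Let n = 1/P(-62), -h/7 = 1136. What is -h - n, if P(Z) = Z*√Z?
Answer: 7952 - I*√62/3844 ≈ 7952.0 - 0.0020484*I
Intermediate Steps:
P(Z) = Z^(3/2)
h = -7952 (h = -7*1136 = -7952)
n = I*√62/3844 (n = 1/((-62)^(3/2)) = 1/(-62*I*√62) = I*√62/3844 ≈ 0.0020484*I)
-h - n = -1*(-7952) - I*√62/3844 = 7952 - I*√62/3844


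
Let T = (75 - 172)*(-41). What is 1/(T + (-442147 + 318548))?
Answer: -1/119622 ≈ -8.3597e-6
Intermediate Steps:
T = 3977 (T = -97*(-41) = 3977)
1/(T + (-442147 + 318548)) = 1/(3977 + (-442147 + 318548)) = 1/(3977 - 123599) = 1/(-119622) = -1/119622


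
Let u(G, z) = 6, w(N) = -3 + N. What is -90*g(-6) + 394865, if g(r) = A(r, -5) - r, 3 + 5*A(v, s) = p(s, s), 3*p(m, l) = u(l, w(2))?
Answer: 394343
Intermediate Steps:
p(m, l) = 2 (p(m, l) = (1/3)*6 = 2)
A(v, s) = -1/5 (A(v, s) = -3/5 + (1/5)*2 = -3/5 + 2/5 = -1/5)
g(r) = -1/5 - r
-90*g(-6) + 394865 = -90*(-1/5 - 1*(-6)) + 394865 = -90*(-1/5 + 6) + 394865 = -90*29/5 + 394865 = -522 + 394865 = 394343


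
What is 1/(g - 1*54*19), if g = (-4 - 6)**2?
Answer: -1/926 ≈ -0.0010799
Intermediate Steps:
g = 100 (g = (-10)**2 = 100)
1/(g - 1*54*19) = 1/(100 - 1*54*19) = 1/(100 - 54*19) = 1/(100 - 1026) = 1/(-926) = -1/926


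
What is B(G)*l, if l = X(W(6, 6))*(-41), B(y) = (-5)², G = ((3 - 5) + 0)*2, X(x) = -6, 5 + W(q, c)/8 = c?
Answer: 6150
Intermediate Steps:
W(q, c) = -40 + 8*c
G = -4 (G = (-2 + 0)*2 = -2*2 = -4)
B(y) = 25
l = 246 (l = -6*(-41) = 246)
B(G)*l = 25*246 = 6150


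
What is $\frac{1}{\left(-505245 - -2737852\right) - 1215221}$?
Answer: $\frac{1}{1017386} \approx 9.8291 \cdot 10^{-7}$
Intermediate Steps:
$\frac{1}{\left(-505245 - -2737852\right) - 1215221} = \frac{1}{\left(-505245 + 2737852\right) - 1215221} = \frac{1}{2232607 - 1215221} = \frac{1}{1017386}$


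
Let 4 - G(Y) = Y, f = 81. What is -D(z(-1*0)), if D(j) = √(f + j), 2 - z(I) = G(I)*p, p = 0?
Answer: -√83 ≈ -9.1104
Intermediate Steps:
G(Y) = 4 - Y
z(I) = 2 (z(I) = 2 - (4 - I)*0 = 2 - 1*0 = 2 + 0 = 2)
D(j) = √(81 + j)
-D(z(-1*0)) = -√(81 + 2) = -√83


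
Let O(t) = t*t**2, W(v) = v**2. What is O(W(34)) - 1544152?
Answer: 1543260264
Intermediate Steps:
O(t) = t**3
O(W(34)) - 1544152 = (34**2)**3 - 1544152 = 1156**3 - 1544152 = 1544804416 - 1544152 = 1543260264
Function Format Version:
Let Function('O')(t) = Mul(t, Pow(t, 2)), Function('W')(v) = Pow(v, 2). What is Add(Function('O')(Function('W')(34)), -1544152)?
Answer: 1543260264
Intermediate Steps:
Function('O')(t) = Pow(t, 3)
Add(Function('O')(Function('W')(34)), -1544152) = Add(Pow(Pow(34, 2), 3), -1544152) = Add(Pow(1156, 3), -1544152) = Add(1544804416, -1544152) = 1543260264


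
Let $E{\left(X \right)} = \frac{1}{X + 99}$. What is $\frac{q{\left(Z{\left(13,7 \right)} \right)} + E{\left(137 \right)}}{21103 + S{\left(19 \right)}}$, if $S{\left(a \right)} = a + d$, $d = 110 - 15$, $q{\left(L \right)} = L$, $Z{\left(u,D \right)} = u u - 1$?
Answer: $\frac{39649}{5007212} \approx 0.0079184$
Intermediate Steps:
$Z{\left(u,D \right)} = -1 + u^{2}$ ($Z{\left(u,D \right)} = u^{2} - 1 = -1 + u^{2}$)
$d = 95$
$E{\left(X \right)} = \frac{1}{99 + X}$
$S{\left(a \right)} = 95 + a$ ($S{\left(a \right)} = a + 95 = 95 + a$)
$\frac{q{\left(Z{\left(13,7 \right)} \right)} + E{\left(137 \right)}}{21103 + S{\left(19 \right)}} = \frac{\left(-1 + 13^{2}\right) + \frac{1}{99 + 137}}{21103 + \left(95 + 19\right)} = \frac{\left(-1 + 169\right) + \frac{1}{236}}{21103 + 114} = \frac{168 + \frac{1}{236}}{21217} = \frac{39649}{236} \cdot \frac{1}{21217} = \frac{39649}{5007212}$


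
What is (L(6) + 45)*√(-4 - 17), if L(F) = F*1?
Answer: 51*I*√21 ≈ 233.71*I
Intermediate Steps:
L(F) = F
(L(6) + 45)*√(-4 - 17) = (6 + 45)*√(-4 - 17) = 51*√(-21) = 51*(I*√21) = 51*I*√21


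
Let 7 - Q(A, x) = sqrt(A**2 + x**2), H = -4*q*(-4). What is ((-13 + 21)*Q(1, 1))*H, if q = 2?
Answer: 1792 - 256*sqrt(2) ≈ 1430.0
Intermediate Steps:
H = 32 (H = -4*2*(-4) = -8*(-4) = 32)
Q(A, x) = 7 - sqrt(A**2 + x**2)
((-13 + 21)*Q(1, 1))*H = ((-13 + 21)*(7 - sqrt(1**2 + 1**2)))*32 = (8*(7 - sqrt(1 + 1)))*32 = (8*(7 - sqrt(2)))*32 = (56 - 8*sqrt(2))*32 = 1792 - 256*sqrt(2)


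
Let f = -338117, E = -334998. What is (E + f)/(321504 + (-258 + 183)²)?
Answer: -673115/327129 ≈ -2.0576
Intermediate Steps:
(E + f)/(321504 + (-258 + 183)²) = (-334998 - 338117)/(321504 + (-258 + 183)²) = -673115/(321504 + (-75)²) = -673115/(321504 + 5625) = -673115/327129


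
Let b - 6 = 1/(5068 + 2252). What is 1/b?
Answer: 7320/43921 ≈ 0.16666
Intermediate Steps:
b = 43921/7320 (b = 6 + 1/(5068 + 2252) = 6 + 1/7320 = 43921/7320 ≈ 6.0001)
1/b = 1/(43921/7320) = 7320/43921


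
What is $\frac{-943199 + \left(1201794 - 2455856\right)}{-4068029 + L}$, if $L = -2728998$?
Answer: $\frac{2197261}{6797027} \approx 0.32327$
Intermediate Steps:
$\frac{-943199 + \left(1201794 - 2455856\right)}{-4068029 + L} = \frac{-943199 + \left(1201794 - 2455856\right)}{-4068029 - 2728998} = \frac{-943199 - 1254062}{-6797027} = \left(-2197261\right) \left(- \frac{1}{6797027}\right) = \frac{2197261}{6797027}$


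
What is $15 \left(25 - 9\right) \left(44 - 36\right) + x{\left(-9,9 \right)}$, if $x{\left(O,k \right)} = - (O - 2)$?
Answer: $1931$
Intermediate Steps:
$x{\left(O,k \right)} = 2 - O$ ($x{\left(O,k \right)} = - (-2 + O) = 2 - O$)
$15 \left(25 - 9\right) \left(44 - 36\right) + x{\left(-9,9 \right)} = 15 \left(25 - 9\right) \left(44 - 36\right) + \left(2 - -9\right) = 15 \cdot 16 \cdot 8 + \left(2 + 9\right) = 15 \cdot 128 + 11 = 1920 + 11 = 1931$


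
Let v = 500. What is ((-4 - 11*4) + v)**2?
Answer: 204304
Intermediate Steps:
((-4 - 11*4) + v)**2 = ((-4 - 11*4) + 500)**2 = ((-4 - 44) + 500)**2 = (-48 + 500)**2 = 452**2 = 204304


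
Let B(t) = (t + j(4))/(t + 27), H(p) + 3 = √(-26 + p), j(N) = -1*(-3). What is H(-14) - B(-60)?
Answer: -52/11 + 2*I*√10 ≈ -4.7273 + 6.3246*I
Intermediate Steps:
j(N) = 3
H(p) = -3 + √(-26 + p)
B(t) = (3 + t)/(27 + t) (B(t) = (t + 3)/(t + 27) = (3 + t)/(27 + t))
H(-14) - B(-60) = (-3 + √(-26 - 14)) - (3 - 60)/(27 - 60) = (-3 + √(-40)) - (-57)/(-33) = (-3 + 2*I*√10) - (-1)*(-57)/33 = (-3 + 2*I*√10) - 1*19/11 = (-3 + 2*I*√10) - 19/11 = -52/11 + 2*I*√10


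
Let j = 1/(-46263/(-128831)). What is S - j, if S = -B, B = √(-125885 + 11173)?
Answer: -128831/46263 - 2*I*√28678 ≈ -2.7848 - 338.69*I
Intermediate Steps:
B = 2*I*√28678 (B = √(-114712) = 2*I*√28678 ≈ 338.69*I)
j = 128831/46263 (j = 1/(-46263*(-1/128831)) = 1/(46263/128831) = 128831/46263 ≈ 2.7848)
S = -2*I*√28678 ≈ -338.69*I
S - j = -2*I*√28678 - 1*128831/46263 = -2*I*√28678 - 128831/46263 = -128831/46263 - 2*I*√28678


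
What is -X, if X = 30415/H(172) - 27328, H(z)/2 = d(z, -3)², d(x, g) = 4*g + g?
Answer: 2453437/90 ≈ 27260.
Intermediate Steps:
d(x, g) = 5*g
H(z) = 450 (H(z) = 2*(5*(-3))² = 2*(-15)² = 2*225 = 450)
X = -2453437/90 (X = 30415/450 - 27328 = 30415*(1/450) - 27328 = 6083/90 - 27328 = -2453437/90 ≈ -27260.)
-X = -1*(-2453437/90) = 2453437/90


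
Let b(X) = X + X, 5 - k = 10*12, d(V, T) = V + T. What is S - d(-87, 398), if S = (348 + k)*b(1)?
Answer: 155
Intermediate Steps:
d(V, T) = T + V
k = -115 (k = 5 - 10*12 = 5 - 1*120 = 5 - 120 = -115)
b(X) = 2*X
S = 466 (S = (348 - 115)*(2*1) = 233*2 = 466)
S - d(-87, 398) = 466 - (398 - 87) = 466 - 1*311 = 466 - 311 = 155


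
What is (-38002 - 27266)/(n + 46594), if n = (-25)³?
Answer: -196/93 ≈ -2.1075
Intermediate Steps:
n = -15625
(-38002 - 27266)/(n + 46594) = (-38002 - 27266)/(-15625 + 46594) = -65268/30969 = -65268*1/30969 = -196/93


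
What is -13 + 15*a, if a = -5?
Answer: -88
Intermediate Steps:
-13 + 15*a = -13 + 15*(-5) = -13 - 75 = -88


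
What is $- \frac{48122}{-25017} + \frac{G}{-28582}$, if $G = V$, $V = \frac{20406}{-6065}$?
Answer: $\frac{134555661551}{69946656405} \approx 1.9237$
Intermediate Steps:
$V = - \frac{20406}{6065}$ ($V = 20406 \left(- \frac{1}{6065}\right) = - \frac{20406}{6065} \approx -3.3646$)
$G = - \frac{20406}{6065} \approx -3.3646$
$- \frac{48122}{-25017} + \frac{G}{-28582} = - \frac{48122}{-25017} - \frac{20406}{6065 \left(-28582\right)} = \left(-48122\right) \left(- \frac{1}{25017}\right) - - \frac{10203}{86674915} = \frac{48122}{25017} + \frac{10203}{86674915} = \frac{134555661551}{69946656405}$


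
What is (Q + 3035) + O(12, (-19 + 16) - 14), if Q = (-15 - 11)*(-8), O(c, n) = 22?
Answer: 3265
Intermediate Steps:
Q = 208 (Q = -26*(-8) = 208)
(Q + 3035) + O(12, (-19 + 16) - 14) = (208 + 3035) + 22 = 3243 + 22 = 3265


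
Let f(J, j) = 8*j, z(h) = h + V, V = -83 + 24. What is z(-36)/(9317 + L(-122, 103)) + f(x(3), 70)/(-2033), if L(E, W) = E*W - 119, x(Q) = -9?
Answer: -1692945/6847144 ≈ -0.24725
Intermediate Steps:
V = -59
z(h) = -59 + h (z(h) = h - 59 = -59 + h)
L(E, W) = -119 + E*W
z(-36)/(9317 + L(-122, 103)) + f(x(3), 70)/(-2033) = (-59 - 36)/(9317 + (-119 - 122*103)) + (8*70)/(-2033) = -95/(9317 + (-119 - 12566)) + 560*(-1/2033) = -95/(9317 - 12685) - 560/2033 = -95/(-3368) - 560/2033 = -95*(-1/3368) - 560/2033 = 95/3368 - 560/2033 = -1692945/6847144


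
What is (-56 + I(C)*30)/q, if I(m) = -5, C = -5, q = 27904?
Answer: -103/13952 ≈ -0.0073825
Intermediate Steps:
(-56 + I(C)*30)/q = (-56 - 5*30)/27904 = (-56 - 150)*(1/27904) = -206*1/27904 = -103/13952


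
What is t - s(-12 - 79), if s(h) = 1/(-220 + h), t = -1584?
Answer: -492623/311 ≈ -1584.0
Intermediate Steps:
t - s(-12 - 79) = -1584 - 1/(-220 + (-12 - 79)) = -1584 - 1/(-220 - 91) = -1584 - 1/(-311) = -1584 - 1*(-1/311) = -1584 + 1/311 = -492623/311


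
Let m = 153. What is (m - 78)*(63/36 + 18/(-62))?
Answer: 13575/124 ≈ 109.48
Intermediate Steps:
(m - 78)*(63/36 + 18/(-62)) = (153 - 78)*(63/36 + 18/(-62)) = 75*(63*(1/36) + 18*(-1/62)) = 75*(7/4 - 9/31) = 75*(181/124) = 13575/124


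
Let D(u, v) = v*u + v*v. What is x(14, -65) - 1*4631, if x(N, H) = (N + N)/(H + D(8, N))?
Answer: -1125305/243 ≈ -4630.9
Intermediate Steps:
D(u, v) = v**2 + u*v (D(u, v) = u*v + v**2 = v**2 + u*v)
x(N, H) = 2*N/(H + N*(8 + N)) (x(N, H) = (N + N)/(H + N*(8 + N)) = (2*N)/(H + N*(8 + N)) = 2*N/(H + N*(8 + N)))
x(14, -65) - 1*4631 = 2*14/(-65 + 14*(8 + 14)) - 1*4631 = 2*14/(-65 + 14*22) - 4631 = 2*14/(-65 + 308) - 4631 = 2*14/243 - 4631 = 2*14*(1/243) - 4631 = 28/243 - 4631 = -1125305/243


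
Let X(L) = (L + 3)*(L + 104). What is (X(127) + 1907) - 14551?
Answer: 17386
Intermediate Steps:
X(L) = (3 + L)*(104 + L)
(X(127) + 1907) - 14551 = ((312 + 127**2 + 107*127) + 1907) - 14551 = ((312 + 16129 + 13589) + 1907) - 14551 = (30030 + 1907) - 14551 = 31937 - 14551 = 17386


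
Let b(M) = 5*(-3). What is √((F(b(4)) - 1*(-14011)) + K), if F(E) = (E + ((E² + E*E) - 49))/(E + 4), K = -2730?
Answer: 3*√151195/11 ≈ 106.05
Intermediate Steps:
b(M) = -15
F(E) = (-49 + E + 2*E²)/(4 + E) (F(E) = (E + ((E² + E²) - 49))/(4 + E) = (E + (2*E² - 49))/(4 + E) = (E + (-49 + 2*E²))/(4 + E) = (-49 + E + 2*E²)/(4 + E))
√((F(b(4)) - 1*(-14011)) + K) = √(((-49 - 15 + 2*(-15)²)/(4 - 15) - 1*(-14011)) - 2730) = √(((-49 - 15 + 2*225)/(-11) + 14011) - 2730) = √((-(-49 - 15 + 450)/11 + 14011) - 2730) = √((-1/11*386 + 14011) - 2730) = √((-386/11 + 14011) - 2730) = √(153735/11 - 2730) = √(123705/11) = 3*√151195/11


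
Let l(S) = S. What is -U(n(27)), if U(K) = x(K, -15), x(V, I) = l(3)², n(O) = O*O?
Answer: -9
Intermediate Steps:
n(O) = O²
x(V, I) = 9 (x(V, I) = 3² = 9)
U(K) = 9
-U(n(27)) = -1*9 = -9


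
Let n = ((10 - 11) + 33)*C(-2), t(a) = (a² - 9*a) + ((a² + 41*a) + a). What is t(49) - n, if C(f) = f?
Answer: 6483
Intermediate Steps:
t(a) = 2*a² + 33*a (t(a) = (a² - 9*a) + (a² + 42*a) = 2*a² + 33*a)
n = -64 (n = ((10 - 11) + 33)*(-2) = (-1 + 33)*(-2) = 32*(-2) = -64)
t(49) - n = 49*(33 + 2*49) - 1*(-64) = 49*(33 + 98) + 64 = 49*131 + 64 = 6419 + 64 = 6483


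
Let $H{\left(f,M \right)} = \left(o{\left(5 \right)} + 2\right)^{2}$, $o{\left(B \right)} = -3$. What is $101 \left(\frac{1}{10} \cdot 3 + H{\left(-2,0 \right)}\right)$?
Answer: $\frac{1313}{10} \approx 131.3$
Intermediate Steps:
$H{\left(f,M \right)} = 1$ ($H{\left(f,M \right)} = \left(-3 + 2\right)^{2} = \left(-1\right)^{2} = 1$)
$101 \left(\frac{1}{10} \cdot 3 + H{\left(-2,0 \right)}\right) = 101 \left(\frac{1}{10} \cdot 3 + 1\right) = 101 \left(\frac{3}{10} + 1\right) = 101 \cdot \frac{13}{10} = \frac{1313}{10}$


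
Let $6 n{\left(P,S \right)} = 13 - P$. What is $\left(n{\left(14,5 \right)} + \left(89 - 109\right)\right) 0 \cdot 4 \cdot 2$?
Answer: $0$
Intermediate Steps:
$n{\left(P,S \right)} = \frac{13}{6} - \frac{P}{6}$ ($n{\left(P,S \right)} = \frac{13 - P}{6} = \frac{13}{6} - \frac{P}{6}$)
$\left(n{\left(14,5 \right)} + \left(89 - 109\right)\right) 0 \cdot 4 \cdot 2 = \left(\left(\frac{13}{6} - \frac{7}{3}\right) + \left(89 - 109\right)\right) 0 \cdot 4 \cdot 2 = \left(\left(\frac{13}{6} - \frac{7}{3}\right) - 20\right) 0 \cdot 2 = \left(- \frac{1}{6} - 20\right) 0 = \left(- \frac{121}{6}\right) 0 = 0$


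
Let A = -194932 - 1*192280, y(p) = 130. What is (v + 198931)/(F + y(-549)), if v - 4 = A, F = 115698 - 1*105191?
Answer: -188277/10637 ≈ -17.700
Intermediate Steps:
F = 10507 (F = 115698 - 105191 = 10507)
A = -387212 (A = -194932 - 192280 = -387212)
v = -387208 (v = 4 - 387212 = -387208)
(v + 198931)/(F + y(-549)) = (-387208 + 198931)/(10507 + 130) = -188277/10637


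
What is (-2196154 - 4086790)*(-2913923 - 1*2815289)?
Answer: 35996318160128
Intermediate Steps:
(-2196154 - 4086790)*(-2913923 - 1*2815289) = -6282944*(-2913923 - 2815289) = -6282944*(-5729212) = 35996318160128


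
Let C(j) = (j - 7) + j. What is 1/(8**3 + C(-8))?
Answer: 1/489 ≈ 0.0020450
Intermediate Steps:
C(j) = -7 + 2*j (C(j) = (-7 + j) + j = -7 + 2*j)
1/(8**3 + C(-8)) = 1/(8**3 + (-7 + 2*(-8))) = 1/(512 + (-7 - 16)) = 1/(512 - 23) = 1/489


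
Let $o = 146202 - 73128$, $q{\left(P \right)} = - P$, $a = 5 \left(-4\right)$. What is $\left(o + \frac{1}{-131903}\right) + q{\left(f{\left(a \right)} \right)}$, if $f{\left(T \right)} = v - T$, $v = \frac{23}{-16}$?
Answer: $\frac{154179701945}{2110448} \approx 73055.0$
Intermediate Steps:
$v = - \frac{23}{16}$ ($v = 23 \left(- \frac{1}{16}\right) = - \frac{23}{16} \approx -1.4375$)
$a = -20$
$f{\left(T \right)} = - \frac{23}{16} - T$
$o = 73074$ ($o = 146202 - 73128 = 73074$)
$\left(o + \frac{1}{-131903}\right) + q{\left(f{\left(a \right)} \right)} = \left(73074 + \frac{1}{-131903}\right) - \left(- \frac{23}{16} - -20\right) = \left(73074 - \frac{1}{131903}\right) - \left(- \frac{23}{16} + 20\right) = \frac{9638679821}{131903} - \frac{297}{16} = \frac{154179701945}{2110448}$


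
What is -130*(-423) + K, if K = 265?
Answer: 55255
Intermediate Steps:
-130*(-423) + K = -130*(-423) + 265 = 54990 + 265 = 55255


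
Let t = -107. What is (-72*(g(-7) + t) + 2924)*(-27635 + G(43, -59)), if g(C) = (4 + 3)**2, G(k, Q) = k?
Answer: -195903200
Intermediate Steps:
g(C) = 49 (g(C) = 7**2 = 49)
(-72*(g(-7) + t) + 2924)*(-27635 + G(43, -59)) = (-72*(49 - 107) + 2924)*(-27635 + 43) = (-72*(-58) + 2924)*(-27592) = (4176 + 2924)*(-27592) = 7100*(-27592) = -195903200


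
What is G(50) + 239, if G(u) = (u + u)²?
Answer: 10239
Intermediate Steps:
G(u) = 4*u² (G(u) = (2*u)² = 4*u²)
G(50) + 239 = 4*50² + 239 = 4*2500 + 239 = 10000 + 239 = 10239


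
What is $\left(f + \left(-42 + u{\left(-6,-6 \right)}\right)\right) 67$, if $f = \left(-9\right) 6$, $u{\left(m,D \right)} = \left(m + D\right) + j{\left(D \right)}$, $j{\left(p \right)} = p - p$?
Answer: $-7236$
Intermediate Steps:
$j{\left(p \right)} = 0$
$u{\left(m,D \right)} = D + m$ ($u{\left(m,D \right)} = \left(m + D\right) + 0 = \left(D + m\right) + 0 = D + m$)
$f = -54$
$\left(f + \left(-42 + u{\left(-6,-6 \right)}\right)\right) 67 = \left(-54 - 54\right) 67 = \left(-108\right) 67 = -7236$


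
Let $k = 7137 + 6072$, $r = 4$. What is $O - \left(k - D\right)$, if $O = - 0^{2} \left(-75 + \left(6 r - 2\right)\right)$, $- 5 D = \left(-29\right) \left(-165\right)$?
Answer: $-14166$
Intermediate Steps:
$k = 13209$
$D = -957$ ($D = - \frac{\left(-29\right) \left(-165\right)}{5} = \left(- \frac{1}{5}\right) 4785 = -957$)
$O = 0$ ($O = - 0^{2} \left(-75 + \left(6 \cdot 4 - 2\right)\right) = \left(-1\right) 0 \left(-75 + \left(24 - 2\right)\right) = 0 \left(-75 + 22\right) = 0 \left(-53\right) = 0$)
$O - \left(k - D\right) = 0 - \left(13209 - -957\right) = 0 - \left(13209 + 957\right) = 0 - 14166 = -14166$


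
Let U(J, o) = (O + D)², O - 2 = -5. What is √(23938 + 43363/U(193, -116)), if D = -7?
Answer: √2437163/10 ≈ 156.11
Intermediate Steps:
O = -3 (O = 2 - 5 = -3)
U(J, o) = 100 (U(J, o) = (-3 - 7)² = (-10)² = 100)
√(23938 + 43363/U(193, -116)) = √(23938 + 43363/100) = √(2437163/100) = √2437163/10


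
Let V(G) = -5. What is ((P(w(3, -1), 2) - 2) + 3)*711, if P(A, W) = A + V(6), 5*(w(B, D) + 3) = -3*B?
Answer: -31284/5 ≈ -6256.8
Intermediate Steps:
w(B, D) = -3 - 3*B/5 (w(B, D) = -3 + (-3*B)/5 = -3 - 3*B/5)
P(A, W) = -5 + A (P(A, W) = A - 5 = -5 + A)
((P(w(3, -1), 2) - 2) + 3)*711 = (((-5 + (-3 - ⅗*3)) - 2) + 3)*711 = (((-5 + (-3 - 9/5)) - 2) + 3)*711 = (((-5 - 24/5) - 2) + 3)*711 = ((-49/5 - 2) + 3)*711 = (-59/5 + 3)*711 = -44/5*711 = -31284/5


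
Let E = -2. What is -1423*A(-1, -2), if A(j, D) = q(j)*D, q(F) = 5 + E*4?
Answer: -8538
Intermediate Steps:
q(F) = -3 (q(F) = 5 - 2*4 = 5 - 8 = -3)
A(j, D) = -3*D
-1423*A(-1, -2) = -(-4269)*(-2) = -1423*6 = -8538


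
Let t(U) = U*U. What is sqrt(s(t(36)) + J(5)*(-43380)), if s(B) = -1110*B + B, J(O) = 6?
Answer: 6*I*sqrt(47154) ≈ 1302.9*I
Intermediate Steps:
t(U) = U**2
s(B) = -1109*B
sqrt(s(t(36)) + J(5)*(-43380)) = sqrt(-1109*36**2 + 6*(-43380)) = sqrt(-1109*1296 - 260280) = sqrt(-1437264 - 260280) = sqrt(-1697544) = 6*I*sqrt(47154)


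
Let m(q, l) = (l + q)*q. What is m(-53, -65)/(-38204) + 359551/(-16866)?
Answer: -1730220796/80543583 ≈ -21.482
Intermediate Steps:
m(q, l) = q*(l + q)
m(-53, -65)/(-38204) + 359551/(-16866) = -53*(-65 - 53)/(-38204) + 359551/(-16866) = -53*(-118)*(-1/38204) + 359551*(-1/16866) = 6254*(-1/38204) - 359551/16866 = -3127/19102 - 359551/16866 = -1730220796/80543583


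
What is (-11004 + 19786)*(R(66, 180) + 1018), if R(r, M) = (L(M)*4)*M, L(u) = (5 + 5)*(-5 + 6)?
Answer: 72170476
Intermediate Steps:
L(u) = 10 (L(u) = 10*1 = 10)
R(r, M) = 40*M (R(r, M) = (10*4)*M = 40*M)
(-11004 + 19786)*(R(66, 180) + 1018) = (-11004 + 19786)*(40*180 + 1018) = 8782*(7200 + 1018) = 8782*8218 = 72170476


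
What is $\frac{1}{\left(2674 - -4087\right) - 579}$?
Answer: $\frac{1}{6182} \approx 0.00016176$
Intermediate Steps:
$\frac{1}{\left(2674 - -4087\right) - 579} = \frac{1}{\left(2674 + 4087\right) - 579} = \frac{1}{6761 - 579} = \frac{1}{6182}$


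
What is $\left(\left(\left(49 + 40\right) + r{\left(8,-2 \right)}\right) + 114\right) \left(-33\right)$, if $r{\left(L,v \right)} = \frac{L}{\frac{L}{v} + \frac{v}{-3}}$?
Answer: $- \frac{33099}{5} \approx -6619.8$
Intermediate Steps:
$r{\left(L,v \right)} = \frac{L}{- \frac{v}{3} + \frac{L}{v}}$ ($r{\left(L,v \right)} = \frac{L}{\frac{L}{v} + v \left(- \frac{1}{3}\right)} = \frac{L}{\frac{L}{v} - \frac{v}{3}} = \frac{L}{- \frac{v}{3} + \frac{L}{v}}$)
$\left(\left(\left(49 + 40\right) + r{\left(8,-2 \right)}\right) + 114\right) \left(-33\right) = \left(\left(\left(49 + 40\right) + 3 \cdot 8 \left(-2\right) \frac{1}{- \left(-2\right)^{2} + 3 \cdot 8}\right) + 114\right) \left(-33\right) = \left(\left(89 + 3 \cdot 8 \left(-2\right) \frac{1}{\left(-1\right) 4 + 24}\right) + 114\right) \left(-33\right) = \left(\left(89 + 3 \cdot 8 \left(-2\right) \frac{1}{-4 + 24}\right) + 114\right) \left(-33\right) = \left(\left(89 + 3 \cdot 8 \left(-2\right) \frac{1}{20}\right) + 114\right) \left(-33\right) = \left(\left(89 - \frac{12}{5}\right) + 114\right) \left(-33\right) = \left(\frac{433}{5} + 114\right) \left(-33\right) = \frac{1003}{5} \left(-33\right) = - \frac{33099}{5}$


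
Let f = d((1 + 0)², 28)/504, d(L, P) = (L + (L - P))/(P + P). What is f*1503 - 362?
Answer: -569787/1568 ≈ -363.38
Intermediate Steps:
d(L, P) = (-P + 2*L)/(2*P) (d(L, P) = (-P + 2*L)/((2*P)) = (-P + 2*L)*(1/(2*P)) = (-P + 2*L)/(2*P))
f = -13/14112 (f = (((1 + 0)² - ½*28)/28)/504 = ((1² - 14)/28)*(1/504) = ((1 - 14)/28)*(1/504) = ((1/28)*(-13))*(1/504) = -13/28*1/504 = -13/14112 ≈ -0.00092120)
f*1503 - 362 = -13/14112*1503 - 362 = -2171/1568 - 362 = -569787/1568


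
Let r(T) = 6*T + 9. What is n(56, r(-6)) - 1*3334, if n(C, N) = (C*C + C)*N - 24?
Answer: -89542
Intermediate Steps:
r(T) = 9 + 6*T
n(C, N) = -24 + N*(C + C²) (n(C, N) = (C² + C)*N - 24 = (C + C²)*N - 24 = N*(C + C²) - 24 = -24 + N*(C + C²))
n(56, r(-6)) - 1*3334 = (-24 + 56*(9 + 6*(-6)) + (9 + 6*(-6))*56²) - 1*3334 = (-24 + 56*(9 - 36) + (9 - 36)*3136) - 3334 = (-24 + 56*(-27) - 27*3136) - 3334 = (-24 - 1512 - 84672) - 3334 = -86208 - 3334 = -89542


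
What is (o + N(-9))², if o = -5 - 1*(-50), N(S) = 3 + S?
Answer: 1521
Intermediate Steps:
o = 45 (o = -5 + 50 = 45)
(o + N(-9))² = (45 + (3 - 9))² = (45 - 6)² = 39² = 1521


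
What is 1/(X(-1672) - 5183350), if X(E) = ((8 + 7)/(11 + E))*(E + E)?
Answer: -151/782681290 ≈ -1.9293e-7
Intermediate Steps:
X(E) = 30*E/(11 + E) (X(E) = (15/(11 + E))*(2*E) = 30*E/(11 + E))
1/(X(-1672) - 5183350) = 1/(30*(-1672)/(11 - 1672) - 5183350) = 1/(30*(-1672)/(-1661) - 5183350) = 1/(30*(-1672)*(-1/1661) - 5183350) = 1/(4560/151 - 5183350) = 1/(-782681290/151) = -151/782681290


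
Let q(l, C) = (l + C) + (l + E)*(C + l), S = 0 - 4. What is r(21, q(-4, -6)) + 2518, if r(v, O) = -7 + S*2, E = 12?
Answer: 2503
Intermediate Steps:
S = -4
q(l, C) = C + l + (12 + l)*(C + l) (q(l, C) = (l + C) + (l + 12)*(C + l) = (C + l) + (12 + l)*(C + l) = C + l + (12 + l)*(C + l))
r(v, O) = -15 (r(v, O) = -7 - 4*2 = -7 - 8 = -15)
r(21, q(-4, -6)) + 2518 = -15 + 2518 = 2503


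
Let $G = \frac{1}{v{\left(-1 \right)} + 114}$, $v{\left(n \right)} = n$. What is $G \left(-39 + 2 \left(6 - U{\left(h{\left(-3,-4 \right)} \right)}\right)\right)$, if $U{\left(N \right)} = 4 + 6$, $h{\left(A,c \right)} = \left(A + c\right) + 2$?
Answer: $- \frac{47}{113} \approx -0.41593$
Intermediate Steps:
$h{\left(A,c \right)} = 2 + A + c$
$G = \frac{1}{113}$ ($G = \frac{1}{-1 + 114} = \frac{1}{113} \approx 0.0088496$)
$U{\left(N \right)} = 10$
$G \left(-39 + 2 \left(6 - U{\left(h{\left(-3,-4 \right)} \right)}\right)\right) = \frac{-39 + 2 \left(6 - 10\right)}{113} = \frac{-39 + 2 \left(-4\right)}{113} = \frac{-39 - 8}{113} = \frac{1}{113} \left(-47\right) = - \frac{47}{113}$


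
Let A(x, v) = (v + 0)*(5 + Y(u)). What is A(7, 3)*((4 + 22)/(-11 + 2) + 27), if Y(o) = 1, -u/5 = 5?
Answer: 434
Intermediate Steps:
u = -25 (u = -5*5 = -25)
A(x, v) = 6*v (A(x, v) = (v + 0)*(5 + 1) = v*6 = 6*v)
A(7, 3)*((4 + 22)/(-11 + 2) + 27) = (6*3)*((4 + 22)/(-11 + 2) + 27) = 18*(26/(-9) + 27) = 18*(26*(-⅑) + 27) = 18*(-26/9 + 27) = 18*(217/9) = 434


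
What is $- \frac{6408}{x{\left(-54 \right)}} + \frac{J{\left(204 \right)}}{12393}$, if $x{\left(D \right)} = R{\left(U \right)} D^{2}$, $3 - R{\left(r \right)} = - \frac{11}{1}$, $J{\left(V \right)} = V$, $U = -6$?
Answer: $- \frac{239}{1701} \approx -0.14051$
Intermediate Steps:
$R{\left(r \right)} = 14$ ($R{\left(r \right)} = 3 - - \frac{11}{1} = 3 - \left(-11\right) 1 = 3 - -11 = 3 + 11 = 14$)
$x{\left(D \right)} = 14 D^{2}$
$- \frac{6408}{x{\left(-54 \right)}} + \frac{J{\left(204 \right)}}{12393} = - \frac{6408}{14 \left(-54\right)^{2}} + \frac{204}{12393} = - \frac{6408}{14 \cdot 2916} + 204 \cdot \frac{1}{12393} = - \frac{6408}{40824} + \frac{4}{243} = \left(-6408\right) \frac{1}{40824} + \frac{4}{243} = - \frac{89}{567} + \frac{4}{243} = - \frac{239}{1701}$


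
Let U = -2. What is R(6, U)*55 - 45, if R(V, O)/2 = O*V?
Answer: -1365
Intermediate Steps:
R(V, O) = 2*O*V (R(V, O) = 2*(O*V) = 2*O*V)
R(6, U)*55 - 45 = (2*(-2)*6)*55 - 45 = -24*55 - 45 = -1320 - 45 = -1365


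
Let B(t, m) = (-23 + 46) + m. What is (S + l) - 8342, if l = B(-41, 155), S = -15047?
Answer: -23211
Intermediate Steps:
B(t, m) = 23 + m
l = 178 (l = 23 + 155 = 178)
(S + l) - 8342 = (-15047 + 178) - 8342 = -14869 - 8342 = -23211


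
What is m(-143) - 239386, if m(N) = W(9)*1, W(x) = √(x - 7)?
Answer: -239386 + √2 ≈ -2.3938e+5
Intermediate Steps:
W(x) = √(-7 + x)
m(N) = √2 (m(N) = √(-7 + 9)*1 = √2*1 = √2)
m(-143) - 239386 = √2 - 239386 = -239386 + √2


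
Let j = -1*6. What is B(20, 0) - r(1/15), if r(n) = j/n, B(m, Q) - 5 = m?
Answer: 115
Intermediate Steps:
B(m, Q) = 5 + m
j = -6
r(n) = -6/n
B(20, 0) - r(1/15) = (5 + 20) - (-6)/(1/15) = 25 - (-6)/1/15 = 25 - (-6)*15 = 25 - 1*(-90) = 25 + 90 = 115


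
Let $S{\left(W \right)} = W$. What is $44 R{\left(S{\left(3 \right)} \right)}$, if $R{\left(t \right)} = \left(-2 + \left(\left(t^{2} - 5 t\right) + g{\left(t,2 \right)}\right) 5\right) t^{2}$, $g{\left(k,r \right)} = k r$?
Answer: $-792$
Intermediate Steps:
$R{\left(t \right)} = t^{2} \left(-2 - 15 t + 5 t^{2}\right)$ ($R{\left(t \right)} = \left(-2 + \left(\left(t^{2} - 5 t\right) + t 2\right) 5\right) t^{2} = \left(-2 + \left(\left(t^{2} - 5 t\right) + 2 t\right) 5\right) t^{2} = \left(-2 + \left(t^{2} - 3 t\right) 5\right) t^{2} = \left(-2 + \left(- 15 t + 5 t^{2}\right)\right) t^{2} = \left(-2 - 15 t + 5 t^{2}\right) t^{2} = t^{2} \left(-2 - 15 t + 5 t^{2}\right)$)
$44 R{\left(S{\left(3 \right)} \right)} = 44 \cdot 3^{2} \left(-2 - 45 + 5 \cdot 3^{2}\right) = 44 \cdot 9 \left(-2 - 45 + 5 \cdot 9\right) = 44 \cdot 9 \left(-2 - 45 + 45\right) = 44 \cdot 9 \left(-2\right) = 44 \left(-18\right) = -792$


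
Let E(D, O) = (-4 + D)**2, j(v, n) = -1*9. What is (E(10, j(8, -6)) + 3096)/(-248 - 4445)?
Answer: -3132/4693 ≈ -0.66738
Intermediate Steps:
j(v, n) = -9
(E(10, j(8, -6)) + 3096)/(-248 - 4445) = ((-4 + 10)**2 + 3096)/(-248 - 4445) = (6**2 + 3096)/(-4693) = (36 + 3096)*(-1/4693) = 3132*(-1/4693) = -3132/4693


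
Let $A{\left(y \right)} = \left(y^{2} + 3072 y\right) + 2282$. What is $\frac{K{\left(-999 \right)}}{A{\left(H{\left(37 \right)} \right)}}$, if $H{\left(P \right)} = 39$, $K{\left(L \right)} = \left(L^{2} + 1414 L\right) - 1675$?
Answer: $- \frac{416260}{123611} \approx -3.3675$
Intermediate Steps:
$K{\left(L \right)} = -1675 + L^{2} + 1414 L$
$A{\left(y \right)} = 2282 + y^{2} + 3072 y$
$\frac{K{\left(-999 \right)}}{A{\left(H{\left(37 \right)} \right)}} = \frac{-1675 + \left(-999\right)^{2} + 1414 \left(-999\right)}{2282 + 39^{2} + 3072 \cdot 39} = \frac{-1675 + 998001 - 1412586}{2282 + 1521 + 119808} = - \frac{416260}{123611}$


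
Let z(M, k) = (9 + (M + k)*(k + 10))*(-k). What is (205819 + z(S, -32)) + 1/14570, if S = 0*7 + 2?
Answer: 3310697391/14570 ≈ 2.2723e+5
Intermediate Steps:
S = 2 (S = 0 + 2 = 2)
z(M, k) = -k*(9 + (10 + k)*(M + k)) (z(M, k) = (9 + (M + k)*(10 + k))*(-k) = (9 + (10 + k)*(M + k))*(-k) = -k*(9 + (10 + k)*(M + k)))
(205819 + z(S, -32)) + 1/14570 = (205819 - 1*(-32)*(9 + (-32)² + 10*2 + 10*(-32) + 2*(-32))) + 1/14570 = (205819 - 1*(-32)*(9 + 1024 + 20 - 320 - 64)) + 1/14570 = (205819 - 1*(-32)*669) + 1/14570 = (205819 + 21408) + 1/14570 = 227227 + 1/14570 = 3310697391/14570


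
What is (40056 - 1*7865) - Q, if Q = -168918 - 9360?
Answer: 210469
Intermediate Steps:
Q = -178278
(40056 - 1*7865) - Q = (40056 - 1*7865) - 1*(-178278) = (40056 - 7865) + 178278 = 32191 + 178278 = 210469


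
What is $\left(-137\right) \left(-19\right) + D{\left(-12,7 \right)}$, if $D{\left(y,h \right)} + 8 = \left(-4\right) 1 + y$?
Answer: $2579$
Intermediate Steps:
$D{\left(y,h \right)} = -12 + y$ ($D{\left(y,h \right)} = -8 + \left(\left(-4\right) 1 + y\right) = -8 + \left(-4 + y\right) = -12 + y$)
$\left(-137\right) \left(-19\right) + D{\left(-12,7 \right)} = \left(-137\right) \left(-19\right) - 24 = 2603 - 24 = 2579$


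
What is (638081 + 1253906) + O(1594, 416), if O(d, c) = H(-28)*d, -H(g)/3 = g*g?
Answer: -1857101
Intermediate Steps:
H(g) = -3*g² (H(g) = -3*g*g = -3*g²)
O(d, c) = -2352*d (O(d, c) = (-3*(-28)²)*d = (-3*784)*d = -2352*d)
(638081 + 1253906) + O(1594, 416) = (638081 + 1253906) - 2352*1594 = 1891987 - 3749088 = -1857101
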